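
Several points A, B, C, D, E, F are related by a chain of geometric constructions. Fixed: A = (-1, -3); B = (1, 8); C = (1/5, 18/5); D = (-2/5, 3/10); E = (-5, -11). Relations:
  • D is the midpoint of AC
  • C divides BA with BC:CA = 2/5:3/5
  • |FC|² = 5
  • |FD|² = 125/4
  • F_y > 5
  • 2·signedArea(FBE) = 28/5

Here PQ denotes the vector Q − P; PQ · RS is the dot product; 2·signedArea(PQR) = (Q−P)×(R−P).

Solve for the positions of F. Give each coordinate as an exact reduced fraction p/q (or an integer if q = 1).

1. F_x = 3/5  [line 19·x + -6·y + 117/5 = 0 ∩ |FC|² = 5]
2. F_y = 29/5  [line 19·x + -6·y + 117/5 = 0 ∩ |FC|² = 5]
   → F = (3/5, 29/5)

F = (3/5, 29/5)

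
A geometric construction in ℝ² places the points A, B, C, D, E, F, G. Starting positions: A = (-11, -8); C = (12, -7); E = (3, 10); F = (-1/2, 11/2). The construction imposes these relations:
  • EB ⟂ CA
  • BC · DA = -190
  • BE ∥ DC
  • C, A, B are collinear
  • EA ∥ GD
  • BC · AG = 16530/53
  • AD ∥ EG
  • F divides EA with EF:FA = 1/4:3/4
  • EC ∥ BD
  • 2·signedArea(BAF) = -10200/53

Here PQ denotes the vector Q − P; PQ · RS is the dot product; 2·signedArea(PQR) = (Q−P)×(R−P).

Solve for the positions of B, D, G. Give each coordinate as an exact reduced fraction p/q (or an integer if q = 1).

B = (199/53, -390/53)
D = (676/53, -1291/53)
G = (1418/53, -337/53)

1. B_x = 199/53  [C, A, B are collinear ∩ EB ⟂ CA]
2. B_y = -390/53  [C, A, B are collinear ∩ EB ⟂ CA]
   → B = (199/53, -390/53)
3. D_x = 676/53  [BE ∥ DC ∩ EC ∥ BD]
4. D_y = -1291/53  [BE ∥ DC ∩ EC ∥ BD]
   → D = (676/53, -1291/53)
5. G_x = 1418/53  [EA ∥ GD ∩ AD ∥ EG]
6. G_y = -337/53  [EA ∥ GD ∩ AD ∥ EG]
   → G = (1418/53, -337/53)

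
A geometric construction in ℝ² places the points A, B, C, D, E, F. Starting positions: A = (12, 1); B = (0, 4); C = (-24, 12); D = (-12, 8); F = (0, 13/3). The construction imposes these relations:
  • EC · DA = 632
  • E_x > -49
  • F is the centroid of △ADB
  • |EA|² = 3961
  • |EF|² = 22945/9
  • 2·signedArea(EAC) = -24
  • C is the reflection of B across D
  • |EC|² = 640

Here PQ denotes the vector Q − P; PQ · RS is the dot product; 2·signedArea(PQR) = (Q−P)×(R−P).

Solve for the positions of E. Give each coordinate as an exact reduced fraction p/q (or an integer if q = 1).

E = (-48, 20)

1. E_x = -48  [EC · DA = 632 ∩ 2·signedArea(EAC) = -24]
2. E_y = 20  [EC · DA = 632 ∩ 2·signedArea(EAC) = -24]
   → E = (-48, 20)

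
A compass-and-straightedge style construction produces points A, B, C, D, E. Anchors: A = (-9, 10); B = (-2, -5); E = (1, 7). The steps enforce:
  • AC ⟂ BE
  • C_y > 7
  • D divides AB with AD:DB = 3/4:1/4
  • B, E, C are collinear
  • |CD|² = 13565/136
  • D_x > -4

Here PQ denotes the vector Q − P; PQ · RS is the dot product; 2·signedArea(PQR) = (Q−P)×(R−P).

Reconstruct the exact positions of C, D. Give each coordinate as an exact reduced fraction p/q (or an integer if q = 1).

1. C_x = 19/17  [B, E, C are collinear ∩ AC ⟂ BE]
2. C_y = 127/17  [B, E, C are collinear ∩ AC ⟂ BE]
   → C = (19/17, 127/17)
3. D_x = -15/4  [D divides AB with AD:DB = 3/4:1/4]
4. D_y = -5/4  [D divides AB with AD:DB = 3/4:1/4]
   → D = (-15/4, -5/4)

C = (19/17, 127/17)
D = (-15/4, -5/4)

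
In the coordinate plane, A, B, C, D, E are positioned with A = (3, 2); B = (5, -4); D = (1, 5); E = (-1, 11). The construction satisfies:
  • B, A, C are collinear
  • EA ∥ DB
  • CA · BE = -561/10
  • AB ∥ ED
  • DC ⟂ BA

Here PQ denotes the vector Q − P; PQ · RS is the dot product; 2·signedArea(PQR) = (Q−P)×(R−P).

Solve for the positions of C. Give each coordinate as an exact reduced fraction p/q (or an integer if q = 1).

C = (19/10, 53/10)

1. C_x = 19/10  [B, A, C are collinear ∩ DC ⟂ BA]
2. C_y = 53/10  [B, A, C are collinear ∩ DC ⟂ BA]
   → C = (19/10, 53/10)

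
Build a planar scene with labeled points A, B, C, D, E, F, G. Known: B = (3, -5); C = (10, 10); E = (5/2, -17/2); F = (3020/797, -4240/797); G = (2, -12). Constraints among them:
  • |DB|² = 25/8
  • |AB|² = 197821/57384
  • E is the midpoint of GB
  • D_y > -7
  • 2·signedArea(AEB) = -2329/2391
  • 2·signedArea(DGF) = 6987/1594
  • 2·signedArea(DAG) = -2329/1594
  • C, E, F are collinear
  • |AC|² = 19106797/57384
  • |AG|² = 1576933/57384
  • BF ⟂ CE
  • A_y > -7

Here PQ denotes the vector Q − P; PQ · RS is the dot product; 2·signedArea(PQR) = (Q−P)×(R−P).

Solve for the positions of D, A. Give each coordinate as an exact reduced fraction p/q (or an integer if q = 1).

A = (28817/9564, -21859/3188)
D = (11/4, -27/4)

1. A_x = 28817/9564  [line -7/2·x + 1/2·y + 33412/2391 = 0 ∩ |AG|² = 1576933/57384]
2. A_y = -21859/3188  [line -7/2·x + 1/2·y + 33412/2391 = 0 ∩ |AG|² = 1576933/57384]
   → A = (28817/9564, -21859/3188)
3. D_x = 11/4  [2·signedArea(DGF) = 6987/1594 ∩ 2·signedArea(DAG) = -2329/1594]
4. D_y = -27/4  [2·signedArea(DGF) = 6987/1594 ∩ 2·signedArea(DAG) = -2329/1594]
   → D = (11/4, -27/4)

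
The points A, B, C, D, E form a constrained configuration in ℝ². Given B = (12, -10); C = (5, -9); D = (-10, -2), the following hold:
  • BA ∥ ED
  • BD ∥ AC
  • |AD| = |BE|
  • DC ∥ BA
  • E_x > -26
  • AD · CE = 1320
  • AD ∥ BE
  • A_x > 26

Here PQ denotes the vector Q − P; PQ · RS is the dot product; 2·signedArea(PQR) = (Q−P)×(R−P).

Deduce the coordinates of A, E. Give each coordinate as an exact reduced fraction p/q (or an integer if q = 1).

A = (27, -17)
E = (-25, 5)

1. A_x = 27  [BD ∥ AC ∩ DC ∥ BA]
2. A_y = -17  [BD ∥ AC ∩ DC ∥ BA]
   → A = (27, -17)
3. E_x = -25  [BA ∥ ED ∩ AD ∥ BE]
4. E_y = 5  [BA ∥ ED ∩ AD ∥ BE]
   → E = (-25, 5)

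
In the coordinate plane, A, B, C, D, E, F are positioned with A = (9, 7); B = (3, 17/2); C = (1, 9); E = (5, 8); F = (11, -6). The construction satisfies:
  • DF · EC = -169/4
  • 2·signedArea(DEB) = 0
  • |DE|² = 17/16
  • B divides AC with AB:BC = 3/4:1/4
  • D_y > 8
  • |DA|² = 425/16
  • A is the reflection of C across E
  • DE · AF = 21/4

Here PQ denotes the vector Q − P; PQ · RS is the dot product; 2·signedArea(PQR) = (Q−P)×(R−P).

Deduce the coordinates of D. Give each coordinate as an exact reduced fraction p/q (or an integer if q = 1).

D = (4, 33/4)

1. D_x = 4  [2·signedArea(DEB) = 0 ∩ DE · AF = 21/4]
2. D_y = 33/4  [2·signedArea(DEB) = 0 ∩ DE · AF = 21/4]
   → D = (4, 33/4)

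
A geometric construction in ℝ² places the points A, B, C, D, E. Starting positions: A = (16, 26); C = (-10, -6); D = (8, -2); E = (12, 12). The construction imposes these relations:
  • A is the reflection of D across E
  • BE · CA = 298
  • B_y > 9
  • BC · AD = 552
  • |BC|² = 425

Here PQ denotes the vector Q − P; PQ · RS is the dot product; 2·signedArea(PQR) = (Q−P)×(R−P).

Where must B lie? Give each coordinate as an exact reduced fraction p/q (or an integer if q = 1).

1. B_x = 3  [BC · AD = 552 ∩ BE · CA = 298]
2. B_y = 10  [BC · AD = 552 ∩ BE · CA = 298]
   → B = (3, 10)

B = (3, 10)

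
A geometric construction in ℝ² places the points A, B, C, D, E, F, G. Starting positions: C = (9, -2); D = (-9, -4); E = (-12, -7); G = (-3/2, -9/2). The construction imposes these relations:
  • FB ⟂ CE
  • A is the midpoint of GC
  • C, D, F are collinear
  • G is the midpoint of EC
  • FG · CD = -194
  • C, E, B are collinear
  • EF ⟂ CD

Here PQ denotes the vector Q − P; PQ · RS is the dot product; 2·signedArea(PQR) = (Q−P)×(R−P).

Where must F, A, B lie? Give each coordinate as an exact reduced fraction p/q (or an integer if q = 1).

A = (15/4, -13/4)
B = (-111612/9553, -66151/9553)
F = (-504/41, -179/41)

1. F_x = -504/41  [C, D, F are collinear ∩ EF ⟂ CD]
2. F_y = -179/41  [C, D, F are collinear ∩ EF ⟂ CD]
   → F = (-504/41, -179/41)
3. A_x = 15/4  [A is the midpoint of GC]
4. A_y = -13/4  [A is the midpoint of GC]
   → A = (15/4, -13/4)
5. B_x = -111612/9553  [C, E, B are collinear ∩ FB ⟂ CE]
6. B_y = -66151/9553  [C, E, B are collinear ∩ FB ⟂ CE]
   → B = (-111612/9553, -66151/9553)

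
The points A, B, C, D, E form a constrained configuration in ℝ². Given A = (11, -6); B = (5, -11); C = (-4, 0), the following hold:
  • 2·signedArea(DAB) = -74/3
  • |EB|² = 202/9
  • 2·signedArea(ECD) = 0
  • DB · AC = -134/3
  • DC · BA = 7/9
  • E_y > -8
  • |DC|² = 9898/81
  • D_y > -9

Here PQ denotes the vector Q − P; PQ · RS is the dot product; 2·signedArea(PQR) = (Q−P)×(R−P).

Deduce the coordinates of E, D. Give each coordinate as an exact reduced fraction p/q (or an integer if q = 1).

D = (3, -77/9)
E = (2, -22/3)

1. D_x = 3  [2·signedArea(DAB) = -74/3 ∩ DB · AC = -134/3]
2. D_y = -77/9  [2·signedArea(DAB) = -74/3 ∩ DB · AC = -134/3]
   → D = (3, -77/9)
3. E_x = 2  [line 77/9·x + 7·y + 308/9 = 0 ∩ |EB|² = 202/9]
4. E_y = -22/3  [line 77/9·x + 7·y + 308/9 = 0 ∩ |EB|² = 202/9]
   → E = (2, -22/3)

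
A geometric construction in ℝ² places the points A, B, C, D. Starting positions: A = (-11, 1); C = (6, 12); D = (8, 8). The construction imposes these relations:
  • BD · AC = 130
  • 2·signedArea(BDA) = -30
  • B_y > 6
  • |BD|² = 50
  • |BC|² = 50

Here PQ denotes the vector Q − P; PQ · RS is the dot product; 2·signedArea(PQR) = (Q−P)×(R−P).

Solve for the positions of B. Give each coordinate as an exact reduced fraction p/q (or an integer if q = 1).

1. B_x = 1  [2·signedArea(BDA) = -30 ∩ BD · AC = 130]
2. B_y = 7  [2·signedArea(BDA) = -30 ∩ BD · AC = 130]
   → B = (1, 7)

B = (1, 7)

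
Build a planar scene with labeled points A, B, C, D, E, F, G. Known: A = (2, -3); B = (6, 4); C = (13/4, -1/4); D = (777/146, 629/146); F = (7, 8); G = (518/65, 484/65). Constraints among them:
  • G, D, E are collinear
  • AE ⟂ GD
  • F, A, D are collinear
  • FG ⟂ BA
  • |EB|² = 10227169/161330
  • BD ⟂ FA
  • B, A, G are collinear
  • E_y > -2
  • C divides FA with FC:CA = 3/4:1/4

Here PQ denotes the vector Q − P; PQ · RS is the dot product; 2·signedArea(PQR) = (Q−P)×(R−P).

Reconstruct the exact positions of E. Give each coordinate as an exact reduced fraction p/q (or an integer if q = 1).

E = (54649/161330, -257883/161330)

1. E_x = 54649/161330  [G, D, E are collinear ∩ AE ⟂ GD]
2. E_y = -257883/161330  [G, D, E are collinear ∩ AE ⟂ GD]
   → E = (54649/161330, -257883/161330)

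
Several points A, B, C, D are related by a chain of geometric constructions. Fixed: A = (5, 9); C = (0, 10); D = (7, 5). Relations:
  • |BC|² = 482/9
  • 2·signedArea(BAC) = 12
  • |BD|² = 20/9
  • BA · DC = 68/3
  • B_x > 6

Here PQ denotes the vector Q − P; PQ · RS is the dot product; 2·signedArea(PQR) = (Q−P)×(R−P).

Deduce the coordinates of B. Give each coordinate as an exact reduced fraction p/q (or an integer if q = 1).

1. B_x = 19/3  [2·signedArea(BAC) = 12 ∩ BA · DC = 68/3]
2. B_y = 19/3  [2·signedArea(BAC) = 12 ∩ BA · DC = 68/3]
   → B = (19/3, 19/3)

B = (19/3, 19/3)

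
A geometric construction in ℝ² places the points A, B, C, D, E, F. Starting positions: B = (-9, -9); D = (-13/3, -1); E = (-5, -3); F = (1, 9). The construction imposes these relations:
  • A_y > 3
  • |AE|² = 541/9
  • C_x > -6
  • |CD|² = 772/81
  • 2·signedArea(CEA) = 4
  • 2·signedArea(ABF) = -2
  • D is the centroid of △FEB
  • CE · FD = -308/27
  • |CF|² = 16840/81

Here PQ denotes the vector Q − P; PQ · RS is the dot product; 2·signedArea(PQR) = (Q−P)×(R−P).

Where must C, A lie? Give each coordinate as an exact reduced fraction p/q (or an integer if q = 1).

1. A_x = -5/3  [line -18·x + 10·y + -70 = 0 ∩ |AE|² = 541/9]
2. A_y = 4  [line -18·x + 10·y + -70 = 0 ∩ |AE|² = 541/9]
   → A = (-5/3, 4)
3. C_x = -53/9  [CE · FD = -308/27 ∩ 2·signedArea(CEA) = 4]
4. C_y = -11/3  [CE · FD = -308/27 ∩ 2·signedArea(CEA) = 4]
   → C = (-53/9, -11/3)

A = (-5/3, 4)
C = (-53/9, -11/3)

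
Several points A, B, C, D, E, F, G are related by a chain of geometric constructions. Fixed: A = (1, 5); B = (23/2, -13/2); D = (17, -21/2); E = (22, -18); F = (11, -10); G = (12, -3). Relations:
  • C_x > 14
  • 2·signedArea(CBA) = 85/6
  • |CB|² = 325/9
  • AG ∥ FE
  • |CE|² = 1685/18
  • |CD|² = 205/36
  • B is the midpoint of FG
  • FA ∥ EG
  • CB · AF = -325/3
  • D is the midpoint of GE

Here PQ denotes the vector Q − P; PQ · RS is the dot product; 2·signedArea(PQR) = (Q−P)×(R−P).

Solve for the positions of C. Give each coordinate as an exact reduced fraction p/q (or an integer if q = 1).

C = (89/6, -23/2)

1. C_x = 89/6  [CB · AF = -325/3 ∩ 2·signedArea(CBA) = 85/6]
2. C_y = -23/2  [CB · AF = -325/3 ∩ 2·signedArea(CBA) = 85/6]
   → C = (89/6, -23/2)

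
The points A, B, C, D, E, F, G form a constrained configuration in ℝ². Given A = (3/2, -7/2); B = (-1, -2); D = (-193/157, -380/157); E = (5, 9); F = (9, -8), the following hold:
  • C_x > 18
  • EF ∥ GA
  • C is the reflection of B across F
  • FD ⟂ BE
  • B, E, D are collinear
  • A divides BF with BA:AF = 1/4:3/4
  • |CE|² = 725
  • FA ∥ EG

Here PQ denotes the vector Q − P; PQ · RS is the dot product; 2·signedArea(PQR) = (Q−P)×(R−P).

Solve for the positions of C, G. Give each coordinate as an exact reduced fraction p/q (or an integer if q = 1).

C = (19, -14)
G = (-5/2, 27/2)

1. C_x = 19  [C is the reflection of B across F]
2. C_y = -14  [C is the reflection of B across F]
   → C = (19, -14)
3. G_x = -5/2  [EF ∥ GA ∩ FA ∥ EG]
4. G_y = 27/2  [EF ∥ GA ∩ FA ∥ EG]
   → G = (-5/2, 27/2)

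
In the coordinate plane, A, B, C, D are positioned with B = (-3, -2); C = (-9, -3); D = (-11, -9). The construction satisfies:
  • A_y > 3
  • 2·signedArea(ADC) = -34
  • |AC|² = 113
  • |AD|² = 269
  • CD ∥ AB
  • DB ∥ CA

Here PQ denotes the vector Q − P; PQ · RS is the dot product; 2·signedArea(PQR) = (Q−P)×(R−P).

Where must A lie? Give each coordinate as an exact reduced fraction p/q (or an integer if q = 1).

1. A_x = -1  [CD ∥ AB ∩ DB ∥ CA]
2. A_y = 4  [CD ∥ AB ∩ DB ∥ CA]
   → A = (-1, 4)

A = (-1, 4)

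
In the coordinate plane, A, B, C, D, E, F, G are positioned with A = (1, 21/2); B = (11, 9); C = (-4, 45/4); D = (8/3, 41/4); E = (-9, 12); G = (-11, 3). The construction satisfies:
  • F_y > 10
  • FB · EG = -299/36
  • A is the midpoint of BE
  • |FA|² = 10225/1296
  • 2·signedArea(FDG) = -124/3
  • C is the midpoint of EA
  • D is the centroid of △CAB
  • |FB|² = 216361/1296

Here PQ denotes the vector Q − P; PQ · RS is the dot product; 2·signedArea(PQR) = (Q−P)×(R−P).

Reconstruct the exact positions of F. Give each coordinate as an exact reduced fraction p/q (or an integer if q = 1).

F = (-16/9, 131/12)

1. F_x = -16/9  [FB · EG = -299/36 ∩ 2·signedArea(FDG) = -124/3]
2. F_y = 131/12  [FB · EG = -299/36 ∩ 2·signedArea(FDG) = -124/3]
   → F = (-16/9, 131/12)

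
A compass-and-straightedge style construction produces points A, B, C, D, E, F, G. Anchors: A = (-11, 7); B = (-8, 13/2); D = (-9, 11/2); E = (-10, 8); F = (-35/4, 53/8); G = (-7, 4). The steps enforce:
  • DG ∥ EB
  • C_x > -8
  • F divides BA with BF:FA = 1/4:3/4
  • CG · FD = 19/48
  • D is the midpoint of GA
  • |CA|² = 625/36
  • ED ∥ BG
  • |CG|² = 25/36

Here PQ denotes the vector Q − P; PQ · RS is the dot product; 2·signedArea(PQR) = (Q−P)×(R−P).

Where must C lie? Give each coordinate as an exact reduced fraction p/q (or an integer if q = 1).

C = (-23/3, 9/2)

1. C_x = -23/3  [line 1/4·x + 9/8·y + -151/48 = 0 ∩ |CA|² = 625/36]
2. C_y = 9/2  [line 1/4·x + 9/8·y + -151/48 = 0 ∩ |CA|² = 625/36]
   → C = (-23/3, 9/2)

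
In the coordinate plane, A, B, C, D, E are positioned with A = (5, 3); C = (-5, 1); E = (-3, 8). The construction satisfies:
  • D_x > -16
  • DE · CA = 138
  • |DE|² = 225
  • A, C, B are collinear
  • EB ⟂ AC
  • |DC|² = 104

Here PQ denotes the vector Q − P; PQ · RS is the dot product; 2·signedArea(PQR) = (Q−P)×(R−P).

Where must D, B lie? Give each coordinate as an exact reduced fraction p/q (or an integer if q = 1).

1. D_x = -15  [line -10·x + -2·y + -152 = 0 ∩ |DE|² = 225]
2. D_y = -1  [line -10·x + -2·y + -152 = 0 ∩ |DE|² = 225]
   → D = (-15, -1)
3. B_x = -45/26  [A, C, B are collinear ∩ EB ⟂ AC]
4. B_y = 43/26  [A, C, B are collinear ∩ EB ⟂ AC]
   → B = (-45/26, 43/26)

B = (-45/26, 43/26)
D = (-15, -1)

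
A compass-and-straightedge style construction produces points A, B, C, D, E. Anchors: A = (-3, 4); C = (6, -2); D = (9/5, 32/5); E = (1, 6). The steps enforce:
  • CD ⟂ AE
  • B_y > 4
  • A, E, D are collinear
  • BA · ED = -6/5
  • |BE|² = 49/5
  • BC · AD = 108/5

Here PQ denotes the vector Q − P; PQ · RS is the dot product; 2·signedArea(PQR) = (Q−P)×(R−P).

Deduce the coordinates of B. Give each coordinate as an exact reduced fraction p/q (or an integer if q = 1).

1. B_x = -9/5  [line -24/5·x + -12/5·y + 12/5 = 0 ∩ |BE|² = 49/5]
2. B_y = 23/5  [line -24/5·x + -12/5·y + 12/5 = 0 ∩ |BE|² = 49/5]
   → B = (-9/5, 23/5)

B = (-9/5, 23/5)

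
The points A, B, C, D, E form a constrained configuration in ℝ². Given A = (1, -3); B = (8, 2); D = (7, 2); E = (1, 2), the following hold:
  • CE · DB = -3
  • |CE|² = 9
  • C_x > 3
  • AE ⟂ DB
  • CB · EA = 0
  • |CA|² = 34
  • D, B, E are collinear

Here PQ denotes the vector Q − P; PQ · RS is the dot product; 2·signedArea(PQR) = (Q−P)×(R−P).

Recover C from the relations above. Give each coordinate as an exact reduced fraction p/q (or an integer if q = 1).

1. C_x = 4  [CB · EA = 0 ∩ CE · DB = -3]
2. C_y = 2  [CB · EA = 0 ∩ CE · DB = -3]
   → C = (4, 2)

C = (4, 2)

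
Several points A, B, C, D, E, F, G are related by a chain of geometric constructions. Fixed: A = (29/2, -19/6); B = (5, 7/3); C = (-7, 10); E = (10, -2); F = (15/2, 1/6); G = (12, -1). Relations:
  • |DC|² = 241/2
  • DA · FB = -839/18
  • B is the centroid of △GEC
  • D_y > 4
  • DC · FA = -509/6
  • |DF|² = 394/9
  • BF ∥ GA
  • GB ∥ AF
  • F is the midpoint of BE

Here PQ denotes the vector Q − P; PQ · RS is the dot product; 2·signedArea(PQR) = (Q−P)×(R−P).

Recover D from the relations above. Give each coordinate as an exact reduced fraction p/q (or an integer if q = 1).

1. D_x = 5/2  [DC · FA = -509/6 ∩ DA · FB = -839/18]
2. D_y = 9/2  [DC · FA = -509/6 ∩ DA · FB = -839/18]
   → D = (5/2, 9/2)

D = (5/2, 9/2)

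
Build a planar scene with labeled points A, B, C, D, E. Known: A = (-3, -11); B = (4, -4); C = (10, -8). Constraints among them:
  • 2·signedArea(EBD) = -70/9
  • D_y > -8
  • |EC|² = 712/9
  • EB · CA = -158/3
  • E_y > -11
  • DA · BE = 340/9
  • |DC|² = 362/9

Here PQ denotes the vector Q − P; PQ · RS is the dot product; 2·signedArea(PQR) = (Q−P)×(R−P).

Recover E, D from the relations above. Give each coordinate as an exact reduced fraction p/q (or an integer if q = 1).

1. E_x = 4/3  [line 13·x + 3·y + 38/3 = 0 ∩ |EC|² = 712/9]
2. E_y = -10  [line 13·x + 3·y + 38/3 = 0 ∩ |EC|² = 712/9]
   → E = (4/3, -10)
3. D_x = 11/3  [DA · BE = 340/9 ∩ 2·signedArea(EBD) = -70/9]
4. D_y = -23/3  [DA · BE = 340/9 ∩ 2·signedArea(EBD) = -70/9]
   → D = (11/3, -23/3)

D = (11/3, -23/3)
E = (4/3, -10)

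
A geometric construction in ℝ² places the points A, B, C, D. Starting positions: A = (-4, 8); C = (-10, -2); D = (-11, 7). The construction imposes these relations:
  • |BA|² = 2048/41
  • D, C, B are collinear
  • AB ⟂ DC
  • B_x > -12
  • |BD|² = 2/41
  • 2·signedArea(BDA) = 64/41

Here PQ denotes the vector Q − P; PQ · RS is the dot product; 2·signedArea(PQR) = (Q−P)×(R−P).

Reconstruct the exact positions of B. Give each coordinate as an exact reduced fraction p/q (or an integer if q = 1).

B = (-452/41, 296/41)

1. B_x = -452/41  [D, C, B are collinear ∩ AB ⟂ DC]
2. B_y = 296/41  [D, C, B are collinear ∩ AB ⟂ DC]
   → B = (-452/41, 296/41)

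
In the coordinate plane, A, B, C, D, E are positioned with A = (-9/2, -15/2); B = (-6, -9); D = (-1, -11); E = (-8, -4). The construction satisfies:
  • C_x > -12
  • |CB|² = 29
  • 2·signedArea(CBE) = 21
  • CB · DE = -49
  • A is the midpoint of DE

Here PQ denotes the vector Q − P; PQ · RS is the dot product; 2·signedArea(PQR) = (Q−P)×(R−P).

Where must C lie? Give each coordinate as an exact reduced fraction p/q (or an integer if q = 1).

C = (-11, -7)

1. C_x = -11  [2·signedArea(CBE) = 21 ∩ CB · DE = -49]
2. C_y = -7  [2·signedArea(CBE) = 21 ∩ CB · DE = -49]
   → C = (-11, -7)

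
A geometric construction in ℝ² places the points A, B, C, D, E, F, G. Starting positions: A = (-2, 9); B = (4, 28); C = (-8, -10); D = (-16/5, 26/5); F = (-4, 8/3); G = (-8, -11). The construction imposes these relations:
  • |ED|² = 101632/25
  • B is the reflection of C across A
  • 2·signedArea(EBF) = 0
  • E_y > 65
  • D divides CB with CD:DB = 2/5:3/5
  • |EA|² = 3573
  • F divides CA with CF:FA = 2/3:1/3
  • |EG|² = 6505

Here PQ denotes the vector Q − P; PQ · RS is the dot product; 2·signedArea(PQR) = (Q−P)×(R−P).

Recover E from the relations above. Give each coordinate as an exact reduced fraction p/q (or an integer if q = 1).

1. E_x = 16  [line 76/3·x + -8·y + 368/3 = 0 ∩ |EG|² = 6505]
2. E_y = 66  [line 76/3·x + -8·y + 368/3 = 0 ∩ |EG|² = 6505]
   → E = (16, 66)

E = (16, 66)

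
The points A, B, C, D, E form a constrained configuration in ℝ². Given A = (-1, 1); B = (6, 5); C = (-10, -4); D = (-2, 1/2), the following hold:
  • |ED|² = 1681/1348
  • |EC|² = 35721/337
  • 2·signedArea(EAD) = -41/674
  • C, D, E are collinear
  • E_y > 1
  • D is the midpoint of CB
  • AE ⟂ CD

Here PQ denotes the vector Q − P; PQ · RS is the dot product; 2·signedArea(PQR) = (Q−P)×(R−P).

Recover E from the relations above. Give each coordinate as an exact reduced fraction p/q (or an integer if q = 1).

E = (-346/337, 353/337)

1. E_x = -346/337  [C, D, E are collinear ∩ AE ⟂ CD]
2. E_y = 353/337  [C, D, E are collinear ∩ AE ⟂ CD]
   → E = (-346/337, 353/337)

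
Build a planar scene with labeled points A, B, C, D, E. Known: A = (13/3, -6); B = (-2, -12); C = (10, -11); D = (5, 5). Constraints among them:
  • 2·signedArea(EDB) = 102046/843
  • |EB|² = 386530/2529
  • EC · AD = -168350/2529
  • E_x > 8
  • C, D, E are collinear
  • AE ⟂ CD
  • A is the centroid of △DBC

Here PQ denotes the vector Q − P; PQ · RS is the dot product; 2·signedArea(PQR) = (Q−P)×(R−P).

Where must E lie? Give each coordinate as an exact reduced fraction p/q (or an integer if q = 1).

E = (6805/843, -4073/843)

1. E_x = 6805/843  [C, D, E are collinear ∩ AE ⟂ CD]
2. E_y = -4073/843  [C, D, E are collinear ∩ AE ⟂ CD]
   → E = (6805/843, -4073/843)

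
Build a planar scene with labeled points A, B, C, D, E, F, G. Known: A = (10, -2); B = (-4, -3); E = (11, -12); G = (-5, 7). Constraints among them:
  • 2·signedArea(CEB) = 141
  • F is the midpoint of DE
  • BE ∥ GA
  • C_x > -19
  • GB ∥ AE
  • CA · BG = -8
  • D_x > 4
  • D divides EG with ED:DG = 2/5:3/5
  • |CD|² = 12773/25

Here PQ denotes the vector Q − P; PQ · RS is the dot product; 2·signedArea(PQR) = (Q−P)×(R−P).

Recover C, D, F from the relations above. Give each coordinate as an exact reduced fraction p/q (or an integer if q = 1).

1. C_x = -18  [CA · BG = -8 ∩ 2·signedArea(CEB) = 141]
2. C_y = -4  [CA · BG = -8 ∩ 2·signedArea(CEB) = 141]
   → C = (-18, -4)
3. D_x = 23/5  [D divides EG with ED:DG = 2/5:3/5]
4. D_y = -22/5  [D divides EG with ED:DG = 2/5:3/5]
   → D = (23/5, -22/5)
5. F_x = 39/5  [F is the midpoint of DE]
6. F_y = -41/5  [F is the midpoint of DE]
   → F = (39/5, -41/5)

C = (-18, -4)
D = (23/5, -22/5)
F = (39/5, -41/5)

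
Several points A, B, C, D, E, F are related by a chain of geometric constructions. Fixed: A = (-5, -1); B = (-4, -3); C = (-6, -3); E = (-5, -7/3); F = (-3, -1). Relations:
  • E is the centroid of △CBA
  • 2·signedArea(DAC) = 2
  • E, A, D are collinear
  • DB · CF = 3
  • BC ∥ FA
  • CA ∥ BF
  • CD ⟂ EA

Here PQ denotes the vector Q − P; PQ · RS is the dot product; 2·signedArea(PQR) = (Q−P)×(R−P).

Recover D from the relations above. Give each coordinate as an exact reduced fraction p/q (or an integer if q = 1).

1. D_x = -5  [E, A, D are collinear ∩ CD ⟂ EA]
2. D_y = -3  [E, A, D are collinear ∩ CD ⟂ EA]
   → D = (-5, -3)

D = (-5, -3)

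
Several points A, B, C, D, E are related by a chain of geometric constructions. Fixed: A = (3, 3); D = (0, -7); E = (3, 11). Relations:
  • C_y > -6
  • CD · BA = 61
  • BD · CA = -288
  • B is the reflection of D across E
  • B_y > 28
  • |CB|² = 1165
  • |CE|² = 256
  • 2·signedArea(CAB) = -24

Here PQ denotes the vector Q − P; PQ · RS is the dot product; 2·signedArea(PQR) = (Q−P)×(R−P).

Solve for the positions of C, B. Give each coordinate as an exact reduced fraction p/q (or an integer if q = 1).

1. B_x = 6  [B is the reflection of D across E]
2. B_y = 29  [B is the reflection of D across E]
   → B = (6, 29)
3. C_x = 3  [CD · BA = 61 ∩ BD · CA = -288]
4. C_y = -5  [CD · BA = 61 ∩ BD · CA = -288]
   → C = (3, -5)

B = (6, 29)
C = (3, -5)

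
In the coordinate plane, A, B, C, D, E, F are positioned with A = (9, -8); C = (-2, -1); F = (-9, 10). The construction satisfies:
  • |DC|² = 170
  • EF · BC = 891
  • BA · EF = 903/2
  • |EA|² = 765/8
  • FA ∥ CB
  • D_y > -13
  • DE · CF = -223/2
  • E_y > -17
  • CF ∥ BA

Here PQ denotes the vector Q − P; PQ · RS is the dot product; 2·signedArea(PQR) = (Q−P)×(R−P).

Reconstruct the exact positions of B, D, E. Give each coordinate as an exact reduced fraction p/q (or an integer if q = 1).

B = (16, -19)
D = (5, -12)
E = (57/4, -65/4)

1. B_x = 16  [CF ∥ BA ∩ FA ∥ CB]
2. B_y = -19  [CF ∥ BA ∩ FA ∥ CB]
   → B = (16, -19)
3. E_x = 57/4  [EF · BC = 891 ∩ BA · EF = 903/2]
4. E_y = -65/4  [EF · BC = 891 ∩ BA · EF = 903/2]
   → E = (57/4, -65/4)
5. D_x = 5  [line 7·x + -11·y + -167 = 0 ∩ |DC|² = 170]
6. D_y = -12  [line 7·x + -11·y + -167 = 0 ∩ |DC|² = 170]
   → D = (5, -12)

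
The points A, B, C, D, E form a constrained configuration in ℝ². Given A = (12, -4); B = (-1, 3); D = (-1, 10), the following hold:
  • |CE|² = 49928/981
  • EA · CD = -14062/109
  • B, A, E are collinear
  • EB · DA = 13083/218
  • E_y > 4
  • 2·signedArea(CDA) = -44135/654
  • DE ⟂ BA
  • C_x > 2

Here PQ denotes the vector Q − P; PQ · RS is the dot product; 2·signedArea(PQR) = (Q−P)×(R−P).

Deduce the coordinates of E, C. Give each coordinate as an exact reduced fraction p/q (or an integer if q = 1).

1. E_x = -855/218  [B, A, E are collinear ∩ DE ⟂ BA]
2. E_y = 997/218  [B, A, E are collinear ∩ DE ⟂ BA]
   → E = (-855/218, 997/218)
3. C_x = 1543/654  [2·signedArea(CDA) = -44135/654 ∩ EA · CD = -14062/109]
4. C_y = 779/654  [2·signedArea(CDA) = -44135/654 ∩ EA · CD = -14062/109]
   → C = (1543/654, 779/654)

C = (1543/654, 779/654)
E = (-855/218, 997/218)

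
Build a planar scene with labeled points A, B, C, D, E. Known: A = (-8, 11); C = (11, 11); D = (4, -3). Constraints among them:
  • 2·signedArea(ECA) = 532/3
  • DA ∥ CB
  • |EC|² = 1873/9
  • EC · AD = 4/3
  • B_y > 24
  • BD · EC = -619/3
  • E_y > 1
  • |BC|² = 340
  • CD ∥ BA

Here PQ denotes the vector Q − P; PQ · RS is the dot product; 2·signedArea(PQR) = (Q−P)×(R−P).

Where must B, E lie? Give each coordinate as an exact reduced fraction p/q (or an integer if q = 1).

B = (-1, 25)
E = (0, 5/3)

1. B_x = -1  [CD ∥ BA ∩ DA ∥ CB]
2. B_y = 25  [CD ∥ BA ∩ DA ∥ CB]
   → B = (-1, 25)
3. E_x = 0  [EC · AD = 4/3 ∩ 2·signedArea(ECA) = 532/3]
4. E_y = 5/3  [EC · AD = 4/3 ∩ 2·signedArea(ECA) = 532/3]
   → E = (0, 5/3)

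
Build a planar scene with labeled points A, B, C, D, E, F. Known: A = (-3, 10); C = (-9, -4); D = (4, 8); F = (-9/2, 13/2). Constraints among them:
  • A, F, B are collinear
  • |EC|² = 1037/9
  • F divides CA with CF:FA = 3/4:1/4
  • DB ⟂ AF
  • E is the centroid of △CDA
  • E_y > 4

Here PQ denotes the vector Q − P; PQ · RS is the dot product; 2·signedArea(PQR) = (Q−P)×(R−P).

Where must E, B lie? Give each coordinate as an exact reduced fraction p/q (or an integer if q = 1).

1. E_x = -8/3  [E is the centroid of △CDA]
2. E_y = 14/3  [E is the centroid of △CDA]
   → E = (-8/3, 14/3)
3. B_x = -153/58  [A, F, B are collinear ∩ DB ⟂ AF]
4. B_y = 629/58  [A, F, B are collinear ∩ DB ⟂ AF]
   → B = (-153/58, 629/58)

B = (-153/58, 629/58)
E = (-8/3, 14/3)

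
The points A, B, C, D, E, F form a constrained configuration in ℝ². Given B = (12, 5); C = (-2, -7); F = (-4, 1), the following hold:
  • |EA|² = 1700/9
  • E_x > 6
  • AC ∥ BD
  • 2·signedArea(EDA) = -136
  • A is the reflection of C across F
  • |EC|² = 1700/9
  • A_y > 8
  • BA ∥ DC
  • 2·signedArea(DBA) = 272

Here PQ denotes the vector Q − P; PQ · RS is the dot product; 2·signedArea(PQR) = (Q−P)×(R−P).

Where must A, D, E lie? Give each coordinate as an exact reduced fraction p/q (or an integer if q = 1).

A = (-6, 9)
D = (16, -11)
E = (20/3, 11/3)

1. A_x = -6  [A is the reflection of C across F]
2. A_y = 9  [A is the reflection of C across F]
   → A = (-6, 9)
3. D_x = 16  [BA ∥ DC ∩ AC ∥ BD]
4. D_y = -11  [BA ∥ DC ∩ AC ∥ BD]
   → D = (16, -11)
5. E_x = 20/3  [line -20·x + -22·y + 214 = 0 ∩ |EA|² = 1700/9]
6. E_y = 11/3  [line -20·x + -22·y + 214 = 0 ∩ |EA|² = 1700/9]
   → E = (20/3, 11/3)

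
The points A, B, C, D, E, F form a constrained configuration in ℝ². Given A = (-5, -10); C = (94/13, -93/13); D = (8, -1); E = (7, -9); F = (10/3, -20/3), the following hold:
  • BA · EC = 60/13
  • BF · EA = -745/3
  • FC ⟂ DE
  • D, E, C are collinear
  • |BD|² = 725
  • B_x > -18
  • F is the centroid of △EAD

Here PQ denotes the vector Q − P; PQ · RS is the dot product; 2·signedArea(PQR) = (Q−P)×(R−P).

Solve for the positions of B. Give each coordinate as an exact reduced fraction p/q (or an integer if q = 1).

B = (-17, -11)

1. B_x = -17  [BA · EC = 60/13 ∩ BF · EA = -745/3]
2. B_y = -11  [BA · EC = 60/13 ∩ BF · EA = -745/3]
   → B = (-17, -11)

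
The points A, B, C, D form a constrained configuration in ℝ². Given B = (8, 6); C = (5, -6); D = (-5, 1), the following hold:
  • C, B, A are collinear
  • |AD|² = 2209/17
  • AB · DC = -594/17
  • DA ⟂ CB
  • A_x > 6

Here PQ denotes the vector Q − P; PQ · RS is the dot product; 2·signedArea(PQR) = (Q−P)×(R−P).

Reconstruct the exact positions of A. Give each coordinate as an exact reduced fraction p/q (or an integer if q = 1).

1. A_x = 103/17  [C, B, A are collinear ∩ DA ⟂ CB]
2. A_y = -30/17  [C, B, A are collinear ∩ DA ⟂ CB]
   → A = (103/17, -30/17)

A = (103/17, -30/17)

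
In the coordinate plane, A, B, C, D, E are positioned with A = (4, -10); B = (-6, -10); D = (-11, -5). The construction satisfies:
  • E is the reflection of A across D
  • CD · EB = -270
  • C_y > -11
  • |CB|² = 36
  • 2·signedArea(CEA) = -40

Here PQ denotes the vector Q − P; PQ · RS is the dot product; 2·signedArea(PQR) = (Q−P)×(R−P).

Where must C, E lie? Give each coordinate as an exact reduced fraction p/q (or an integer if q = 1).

1. E_x = -26  [E is the reflection of A across D]
2. E_y = 0  [E is the reflection of A across D]
   → E = (-26, 0)
3. C_x = 0  [2·signedArea(CEA) = -40 ∩ CD · EB = -270]
4. C_y = -10  [2·signedArea(CEA) = -40 ∩ CD · EB = -270]
   → C = (0, -10)

C = (0, -10)
E = (-26, 0)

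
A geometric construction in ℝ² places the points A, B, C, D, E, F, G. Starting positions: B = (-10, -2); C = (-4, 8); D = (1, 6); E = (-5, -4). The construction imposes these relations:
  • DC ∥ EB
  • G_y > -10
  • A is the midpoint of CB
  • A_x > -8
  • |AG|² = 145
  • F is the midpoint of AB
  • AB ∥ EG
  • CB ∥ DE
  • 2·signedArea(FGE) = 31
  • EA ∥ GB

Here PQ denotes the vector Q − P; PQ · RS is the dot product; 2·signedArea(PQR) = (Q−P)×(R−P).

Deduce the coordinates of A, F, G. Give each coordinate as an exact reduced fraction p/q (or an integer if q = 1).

A = (-7, 3)
F = (-17/2, 1/2)
G = (-8, -9)

1. A_x = -7  [A is the midpoint of CB]
2. A_y = 3  [A is the midpoint of CB]
   → A = (-7, 3)
3. F_x = -17/2  [F is the midpoint of AB]
4. F_y = 1/2  [F is the midpoint of AB]
   → F = (-17/2, 1/2)
5. G_x = -8  [EA ∥ GB ∩ AB ∥ EG]
6. G_y = -9  [EA ∥ GB ∩ AB ∥ EG]
   → G = (-8, -9)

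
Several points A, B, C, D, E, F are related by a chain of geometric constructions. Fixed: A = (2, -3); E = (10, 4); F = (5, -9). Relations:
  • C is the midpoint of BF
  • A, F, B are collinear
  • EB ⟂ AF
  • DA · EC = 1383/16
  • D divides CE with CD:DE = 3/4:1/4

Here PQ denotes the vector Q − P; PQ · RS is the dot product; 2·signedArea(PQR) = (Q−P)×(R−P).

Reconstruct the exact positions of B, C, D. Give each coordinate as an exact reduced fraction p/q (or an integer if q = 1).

1. B_x = 4/5  [A, F, B are collinear ∩ EB ⟂ AF]
2. B_y = -3/5  [A, F, B are collinear ∩ EB ⟂ AF]
   → B = (4/5, -3/5)
3. C_x = 29/10  [C is the midpoint of BF]
4. C_y = -24/5  [C is the midpoint of BF]
   → C = (29/10, -24/5)
5. D_x = 329/40  [D divides CE with CD:DE = 3/4:1/4]
6. D_y = 9/5  [D divides CE with CD:DE = 3/4:1/4]
   → D = (329/40, 9/5)

B = (4/5, -3/5)
C = (29/10, -24/5)
D = (329/40, 9/5)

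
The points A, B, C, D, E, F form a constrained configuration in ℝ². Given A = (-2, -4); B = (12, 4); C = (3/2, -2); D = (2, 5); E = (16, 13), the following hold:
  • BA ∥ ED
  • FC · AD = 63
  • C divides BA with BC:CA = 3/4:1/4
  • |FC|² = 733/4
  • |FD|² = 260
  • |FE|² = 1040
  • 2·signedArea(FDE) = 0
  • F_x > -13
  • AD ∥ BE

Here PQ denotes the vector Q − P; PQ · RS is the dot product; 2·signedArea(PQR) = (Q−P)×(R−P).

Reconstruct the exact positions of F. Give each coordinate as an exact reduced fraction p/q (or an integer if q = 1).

1. F_x = -12  [2·signedArea(FDE) = 0 ∩ FC · AD = 63]
2. F_y = -3  [2·signedArea(FDE) = 0 ∩ FC · AD = 63]
   → F = (-12, -3)

F = (-12, -3)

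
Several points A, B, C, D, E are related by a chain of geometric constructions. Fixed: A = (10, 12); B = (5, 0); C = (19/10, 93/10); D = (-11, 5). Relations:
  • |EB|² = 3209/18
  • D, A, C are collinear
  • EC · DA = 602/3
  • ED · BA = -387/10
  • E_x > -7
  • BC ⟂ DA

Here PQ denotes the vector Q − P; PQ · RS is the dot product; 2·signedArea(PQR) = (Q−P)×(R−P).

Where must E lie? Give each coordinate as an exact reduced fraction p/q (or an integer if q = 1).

E = (-67/10, 193/30)

1. E_x = -67/10  [ED · BA = -387/10 ∩ EC · DA = 602/3]
2. E_y = 193/30  [ED · BA = -387/10 ∩ EC · DA = 602/3]
   → E = (-67/10, 193/30)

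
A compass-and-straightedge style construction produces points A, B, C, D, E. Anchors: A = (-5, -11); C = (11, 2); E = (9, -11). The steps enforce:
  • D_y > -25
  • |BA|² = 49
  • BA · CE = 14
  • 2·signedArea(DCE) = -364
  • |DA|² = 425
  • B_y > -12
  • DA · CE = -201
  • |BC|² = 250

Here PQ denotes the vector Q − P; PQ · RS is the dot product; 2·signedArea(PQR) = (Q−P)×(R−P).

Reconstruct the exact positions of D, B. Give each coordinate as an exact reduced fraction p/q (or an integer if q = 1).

B = (2, -11)
D = (-21, -24)

1. D_x = -21  [DA · CE = -201 ∩ 2·signedArea(DCE) = -364]
2. D_y = -24  [DA · CE = -201 ∩ 2·signedArea(DCE) = -364]
   → D = (-21, -24)
3. B_x = 2  [line 2·x + 13·y + 139 = 0 ∩ |BC|² = 250]
4. B_y = -11  [line 2·x + 13·y + 139 = 0 ∩ |BC|² = 250]
   → B = (2, -11)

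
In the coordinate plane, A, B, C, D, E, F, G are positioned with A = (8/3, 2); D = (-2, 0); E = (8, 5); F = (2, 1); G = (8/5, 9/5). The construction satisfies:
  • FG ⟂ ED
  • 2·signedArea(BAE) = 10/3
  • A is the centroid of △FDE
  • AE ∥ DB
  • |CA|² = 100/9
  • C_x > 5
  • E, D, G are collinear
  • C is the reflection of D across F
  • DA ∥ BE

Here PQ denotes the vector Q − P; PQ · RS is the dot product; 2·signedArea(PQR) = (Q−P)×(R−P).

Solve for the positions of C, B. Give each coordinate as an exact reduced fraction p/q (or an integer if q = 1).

1. C_x = 6  [C is the reflection of D across F]
2. C_y = 2  [C is the reflection of D across F]
   → C = (6, 2)
3. B_x = 10/3  [DA ∥ BE ∩ AE ∥ DB]
4. B_y = 3  [DA ∥ BE ∩ AE ∥ DB]
   → B = (10/3, 3)

B = (10/3, 3)
C = (6, 2)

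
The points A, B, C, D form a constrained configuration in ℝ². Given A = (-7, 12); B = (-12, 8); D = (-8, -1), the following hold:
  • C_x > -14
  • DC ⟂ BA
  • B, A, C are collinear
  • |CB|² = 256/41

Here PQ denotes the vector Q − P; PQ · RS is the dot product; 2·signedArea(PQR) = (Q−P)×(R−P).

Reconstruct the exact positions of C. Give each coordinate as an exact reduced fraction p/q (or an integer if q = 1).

1. C_x = -572/41  [B, A, C are collinear ∩ DC ⟂ BA]
2. C_y = 264/41  [B, A, C are collinear ∩ DC ⟂ BA]
   → C = (-572/41, 264/41)

C = (-572/41, 264/41)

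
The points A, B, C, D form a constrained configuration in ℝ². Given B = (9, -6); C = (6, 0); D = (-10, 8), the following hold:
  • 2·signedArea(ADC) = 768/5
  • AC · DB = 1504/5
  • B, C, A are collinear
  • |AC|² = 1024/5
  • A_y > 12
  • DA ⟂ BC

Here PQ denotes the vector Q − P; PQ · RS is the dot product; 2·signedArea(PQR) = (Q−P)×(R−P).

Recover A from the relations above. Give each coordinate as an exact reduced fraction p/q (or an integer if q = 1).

A = (-2/5, 64/5)

1. A_x = -2/5  [B, C, A are collinear ∩ DA ⟂ BC]
2. A_y = 64/5  [B, C, A are collinear ∩ DA ⟂ BC]
   → A = (-2/5, 64/5)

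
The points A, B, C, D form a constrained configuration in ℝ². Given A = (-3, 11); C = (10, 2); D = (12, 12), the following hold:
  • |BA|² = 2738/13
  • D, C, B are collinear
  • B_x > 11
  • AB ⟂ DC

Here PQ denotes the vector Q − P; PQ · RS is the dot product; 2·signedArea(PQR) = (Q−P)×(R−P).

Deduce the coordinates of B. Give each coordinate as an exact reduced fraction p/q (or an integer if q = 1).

1. B_x = 146/13  [D, C, B are collinear ∩ AB ⟂ DC]
2. B_y = 106/13  [D, C, B are collinear ∩ AB ⟂ DC]
   → B = (146/13, 106/13)

B = (146/13, 106/13)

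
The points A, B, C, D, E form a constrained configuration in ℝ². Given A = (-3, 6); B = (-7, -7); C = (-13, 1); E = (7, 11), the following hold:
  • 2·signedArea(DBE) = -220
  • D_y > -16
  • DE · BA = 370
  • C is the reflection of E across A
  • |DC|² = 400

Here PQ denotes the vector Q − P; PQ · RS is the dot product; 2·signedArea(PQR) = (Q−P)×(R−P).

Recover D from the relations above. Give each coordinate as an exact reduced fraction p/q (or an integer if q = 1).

D = (-1, -15)

1. D_x = -1  [2·signedArea(DBE) = -220 ∩ DE · BA = 370]
2. D_y = -15  [2·signedArea(DBE) = -220 ∩ DE · BA = 370]
   → D = (-1, -15)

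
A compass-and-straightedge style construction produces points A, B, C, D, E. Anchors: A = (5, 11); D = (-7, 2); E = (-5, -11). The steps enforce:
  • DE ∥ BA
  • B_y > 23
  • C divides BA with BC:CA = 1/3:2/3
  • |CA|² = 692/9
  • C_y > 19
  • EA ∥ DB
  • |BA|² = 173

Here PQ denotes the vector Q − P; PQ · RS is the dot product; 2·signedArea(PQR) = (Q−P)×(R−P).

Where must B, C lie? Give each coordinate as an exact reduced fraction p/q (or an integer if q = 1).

B = (3, 24)
C = (11/3, 59/3)

1. B_x = 3  [DE ∥ BA ∩ EA ∥ DB]
2. B_y = 24  [DE ∥ BA ∩ EA ∥ DB]
   → B = (3, 24)
3. C_x = 11/3  [C divides BA with BC:CA = 1/3:2/3]
4. C_y = 59/3  [C divides BA with BC:CA = 1/3:2/3]
   → C = (11/3, 59/3)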